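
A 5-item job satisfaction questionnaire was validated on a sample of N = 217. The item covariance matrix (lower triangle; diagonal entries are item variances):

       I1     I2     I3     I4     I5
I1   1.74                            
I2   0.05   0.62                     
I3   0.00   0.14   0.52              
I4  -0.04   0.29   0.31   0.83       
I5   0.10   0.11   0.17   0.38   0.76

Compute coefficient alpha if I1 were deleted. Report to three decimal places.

Remaining items: I2, I3, I4, I5 (k = 4).
ΣVar(i) = 0.62 + 0.52 + 0.83 + 0.76 = 2.73
σ²_total = 2.73 + 2 × 1.40 = 5.53
α (item deleted) = (4/3)·(1 − 2.73/5.53) = 0.675

coefficient alpha = 0.675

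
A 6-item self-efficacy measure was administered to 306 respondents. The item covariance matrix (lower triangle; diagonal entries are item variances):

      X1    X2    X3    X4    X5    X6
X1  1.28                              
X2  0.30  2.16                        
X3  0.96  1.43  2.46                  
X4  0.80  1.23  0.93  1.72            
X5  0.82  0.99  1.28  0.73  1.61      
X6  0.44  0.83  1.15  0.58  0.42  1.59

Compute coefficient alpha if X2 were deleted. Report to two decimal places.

coefficient alpha = 0.81

Remaining items: X1, X3, X4, X5, X6 (k = 5).
Σσᵢ² = 1.28 + 2.46 + 1.72 + 1.61 + 1.59 = 8.66
Var(T) = 8.66 + 2 × 8.11 = 24.88
α (item deleted) = (5/4)·(1 − 8.66/24.88) = 0.81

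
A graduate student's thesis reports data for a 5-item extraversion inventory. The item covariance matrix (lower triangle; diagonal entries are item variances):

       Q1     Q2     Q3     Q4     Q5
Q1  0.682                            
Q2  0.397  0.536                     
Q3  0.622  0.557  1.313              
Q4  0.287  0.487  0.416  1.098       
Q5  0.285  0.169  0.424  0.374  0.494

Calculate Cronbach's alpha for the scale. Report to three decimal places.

Σσᵢ² = 0.682 + 0.536 + 1.313 + 1.098 + 0.494 = 4.123
Sum of the distinct covariances = 4.018
σ²_total = 4.123 + 2 × 4.018 = 12.159
α = (k/(k−1))·(1 − Σσᵢ²/σ²_total) = (5/4)·(1 − 4.123/12.159) = 0.826

Cronbach's alpha = 0.826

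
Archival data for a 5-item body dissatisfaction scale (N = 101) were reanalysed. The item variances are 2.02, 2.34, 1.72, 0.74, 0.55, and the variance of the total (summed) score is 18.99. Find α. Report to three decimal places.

ΣVar(i) = 2.02 + 2.34 + 1.72 + 0.74 + 0.55 = 7.37
α = (k/(k−1))·(1 − ΣVar(i)/Var(T)) = (5/4)·(1 − 7.37/18.99) = 0.765

α = 0.765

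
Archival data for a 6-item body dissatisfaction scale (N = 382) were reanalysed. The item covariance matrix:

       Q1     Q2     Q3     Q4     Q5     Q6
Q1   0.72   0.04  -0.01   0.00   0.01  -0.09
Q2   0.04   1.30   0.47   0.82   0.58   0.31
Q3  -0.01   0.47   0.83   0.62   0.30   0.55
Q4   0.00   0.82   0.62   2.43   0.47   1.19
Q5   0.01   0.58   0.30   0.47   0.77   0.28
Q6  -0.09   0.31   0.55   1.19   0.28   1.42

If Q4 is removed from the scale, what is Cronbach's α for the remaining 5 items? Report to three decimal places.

Remaining items: Q1, Q2, Q3, Q5, Q6 (k = 5).
ΣVar(i) = 0.72 + 1.30 + 0.83 + 0.77 + 1.42 = 5.04
total variance = 5.04 + 2 × 2.44 = 9.92
α (item deleted) = (5/4)·(1 − 5.04/9.92) = 0.615

Cronbach's α = 0.615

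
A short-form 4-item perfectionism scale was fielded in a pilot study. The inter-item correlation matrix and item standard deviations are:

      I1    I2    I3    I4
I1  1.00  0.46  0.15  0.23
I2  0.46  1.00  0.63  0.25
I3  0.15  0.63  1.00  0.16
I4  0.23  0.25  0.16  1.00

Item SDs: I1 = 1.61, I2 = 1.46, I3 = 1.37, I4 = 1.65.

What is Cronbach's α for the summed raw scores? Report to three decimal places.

Σσ²ᵢ = 1.61² + 1.46² + 1.37² + 1.65² = 9.3231
Covariances σ_ij = r_ij · s_i · s_j:
  σ(I1,I2) = 0.46 × 1.61 × 1.46 = 1.0813
  σ(I1,I3) = 0.15 × 1.61 × 1.37 = 0.3309
  σ(I1,I4) = 0.23 × 1.61 × 1.65 = 0.6110
  σ(I2,I3) = 0.63 × 1.46 × 1.37 = 1.2601
  σ(I2,I4) = 0.25 × 1.46 × 1.65 = 0.6022
  σ(I3,I4) = 0.16 × 1.37 × 1.65 = 0.3617
σ²_T = Σσ²ᵢ + 2·Σσ_ij = 9.3231 + 2 × 4.2472 = 17.8175
α = (4/3)·(1 − 9.3231/17.8175) = 0.636

α = 0.636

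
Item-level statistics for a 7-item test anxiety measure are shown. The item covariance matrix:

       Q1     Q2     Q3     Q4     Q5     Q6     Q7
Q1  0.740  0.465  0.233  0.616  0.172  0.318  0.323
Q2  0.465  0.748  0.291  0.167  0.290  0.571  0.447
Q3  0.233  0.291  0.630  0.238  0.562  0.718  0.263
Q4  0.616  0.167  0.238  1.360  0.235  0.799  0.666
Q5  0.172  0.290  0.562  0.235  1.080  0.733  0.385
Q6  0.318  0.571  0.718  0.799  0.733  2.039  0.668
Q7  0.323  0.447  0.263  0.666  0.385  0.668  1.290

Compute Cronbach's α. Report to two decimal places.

sum of item variances = 0.740 + 0.748 + 0.630 + 1.360 + 1.080 + 2.039 + 1.290 = 7.887
Sum of the distinct covariances = 9.160
total variance = 7.887 + 2 × 9.160 = 26.207
α = (k/(k−1))·(1 − sum of item variances/total variance) = (7/6)·(1 − 7.887/26.207) = 0.82

Cronbach's α = 0.82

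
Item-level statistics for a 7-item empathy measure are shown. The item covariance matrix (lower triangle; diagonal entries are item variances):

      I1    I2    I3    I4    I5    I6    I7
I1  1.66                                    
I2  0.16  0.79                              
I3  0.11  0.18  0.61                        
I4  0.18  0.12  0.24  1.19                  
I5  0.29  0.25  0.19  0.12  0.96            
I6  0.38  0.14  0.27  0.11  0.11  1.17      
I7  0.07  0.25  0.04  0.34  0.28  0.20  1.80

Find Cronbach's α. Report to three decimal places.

Σσ²ᵢ = 1.66 + 0.79 + 0.61 + 1.19 + 0.96 + 1.17 + 1.80 = 8.18
Sum of off-diagonal covariances = 4.03
σ²_total = 8.18 + 2 × 4.03 = 16.24
α = (k/(k−1))·(1 − Σσ²ᵢ/σ²_total) = (7/6)·(1 − 8.18/16.24) = 0.579

Cronbach's α = 0.579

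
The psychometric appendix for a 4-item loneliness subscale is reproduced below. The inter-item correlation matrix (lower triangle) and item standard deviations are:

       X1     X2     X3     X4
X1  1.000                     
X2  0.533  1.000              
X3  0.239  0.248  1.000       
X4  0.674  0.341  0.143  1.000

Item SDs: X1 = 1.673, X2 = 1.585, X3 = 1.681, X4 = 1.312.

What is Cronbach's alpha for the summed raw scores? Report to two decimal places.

Σσ²ᵢ = 1.673² + 1.585² + 1.681² + 1.312² = 9.8583
Covariances σ_ij = r_ij · s_i · s_j:
  σ(X1,X2) = 0.533 × 1.673 × 1.585 = 1.4134
  σ(X1,X3) = 0.239 × 1.673 × 1.681 = 0.6721
  σ(X1,X4) = 0.674 × 1.673 × 1.312 = 1.4794
  σ(X2,X3) = 0.248 × 1.585 × 1.681 = 0.6608
  σ(X2,X4) = 0.341 × 1.585 × 1.312 = 0.7091
  σ(X3,X4) = 0.143 × 1.681 × 1.312 = 0.3154
σ²_T = Σσ²ᵢ + 2·Σσ_ij = 9.8583 + 2 × 5.2502 = 20.3587
α = (4/3)·(1 − 9.8583/20.3587) = 0.69

α = 0.69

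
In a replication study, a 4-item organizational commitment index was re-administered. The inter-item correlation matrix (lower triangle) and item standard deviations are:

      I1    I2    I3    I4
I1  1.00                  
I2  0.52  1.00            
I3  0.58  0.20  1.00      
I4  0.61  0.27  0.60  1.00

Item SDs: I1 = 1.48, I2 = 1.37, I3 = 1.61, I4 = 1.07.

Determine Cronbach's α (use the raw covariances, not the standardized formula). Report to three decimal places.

α = 0.766

Σσ²ᵢ = 1.48² + 1.37² + 1.61² + 1.07² = 7.8043
Covariances σ_ij = r_ij · s_i · s_j:
  σ(I1,I2) = 0.52 × 1.48 × 1.37 = 1.0544
  σ(I1,I3) = 0.58 × 1.48 × 1.61 = 1.3820
  σ(I1,I4) = 0.61 × 1.48 × 1.07 = 0.9660
  σ(I2,I3) = 0.20 × 1.37 × 1.61 = 0.4411
  σ(I2,I4) = 0.27 × 1.37 × 1.07 = 0.3958
  σ(I3,I4) = 0.60 × 1.61 × 1.07 = 1.0336
σ²_T = Σσ²ᵢ + 2·Σσ_ij = 7.8043 + 2 × 5.2729 = 18.3501
α = (4/3)·(1 − 7.8043/18.3501) = 0.766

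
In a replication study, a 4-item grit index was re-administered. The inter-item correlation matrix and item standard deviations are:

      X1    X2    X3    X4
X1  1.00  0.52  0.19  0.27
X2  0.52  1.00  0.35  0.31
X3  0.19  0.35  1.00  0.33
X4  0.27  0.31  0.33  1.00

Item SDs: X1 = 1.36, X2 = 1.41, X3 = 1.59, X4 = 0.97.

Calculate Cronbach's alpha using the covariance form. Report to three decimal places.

Σσ²ᵢ = 1.36² + 1.41² + 1.59² + 0.97² = 7.3067
Covariances σ_ij = r_ij · s_i · s_j:
  σ(X1,X2) = 0.52 × 1.36 × 1.41 = 0.9972
  σ(X1,X3) = 0.19 × 1.36 × 1.59 = 0.4109
  σ(X1,X4) = 0.27 × 1.36 × 0.97 = 0.3562
  σ(X2,X3) = 0.35 × 1.41 × 1.59 = 0.7847
  σ(X2,X4) = 0.31 × 1.41 × 0.97 = 0.4240
  σ(X3,X4) = 0.33 × 1.59 × 0.97 = 0.5090
σ²_T = Σσ²ᵢ + 2·Σσ_ij = 7.3067 + 2 × 3.4820 = 14.2707
α = (4/3)·(1 − 7.3067/14.2707) = 0.651

Cronbach's alpha = 0.651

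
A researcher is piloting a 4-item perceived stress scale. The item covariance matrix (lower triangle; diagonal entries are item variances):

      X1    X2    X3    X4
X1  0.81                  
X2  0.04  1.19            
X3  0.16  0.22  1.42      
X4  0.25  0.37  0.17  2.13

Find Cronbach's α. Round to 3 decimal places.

α = 0.405

ΣVar(i) = 0.81 + 1.19 + 1.42 + 2.13 = 5.55
Sum of the distinct covariances = 1.21
σ²_total = 5.55 + 2 × 1.21 = 7.97
α = (k/(k−1))·(1 − ΣVar(i)/σ²_total) = (4/3)·(1 − 5.55/7.97) = 0.405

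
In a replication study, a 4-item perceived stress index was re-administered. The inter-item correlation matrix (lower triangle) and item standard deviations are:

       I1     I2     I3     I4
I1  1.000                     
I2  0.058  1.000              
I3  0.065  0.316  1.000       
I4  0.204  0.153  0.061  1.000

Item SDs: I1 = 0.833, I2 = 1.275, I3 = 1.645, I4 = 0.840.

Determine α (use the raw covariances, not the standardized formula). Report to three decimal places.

α = 0.395

Σσ²ᵢ = 0.833² + 1.275² + 1.645² + 0.840² = 5.7311
Covariances σ_ij = r_ij · s_i · s_j:
  σ(I1,I2) = 0.058 × 0.833 × 1.275 = 0.0616
  σ(I1,I3) = 0.065 × 0.833 × 1.645 = 0.0891
  σ(I1,I4) = 0.204 × 0.833 × 0.840 = 0.1427
  σ(I2,I3) = 0.316 × 1.275 × 1.645 = 0.6628
  σ(I2,I4) = 0.153 × 1.275 × 0.840 = 0.1639
  σ(I3,I4) = 0.061 × 1.645 × 0.840 = 0.0843
σ²_T = Σσ²ᵢ + 2·Σσ_ij = 5.7311 + 2 × 1.2044 = 8.1399
α = (4/3)·(1 − 5.7311/8.1399) = 0.395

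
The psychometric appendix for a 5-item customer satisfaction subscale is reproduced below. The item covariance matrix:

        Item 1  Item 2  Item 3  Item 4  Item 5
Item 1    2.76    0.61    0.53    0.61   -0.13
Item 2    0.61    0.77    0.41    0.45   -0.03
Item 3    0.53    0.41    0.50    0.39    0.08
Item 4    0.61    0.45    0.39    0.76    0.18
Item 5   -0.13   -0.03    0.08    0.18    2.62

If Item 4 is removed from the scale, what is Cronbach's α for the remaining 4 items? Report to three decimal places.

α = 0.409

Remaining items: Item 1, Item 2, Item 3, Item 5 (k = 4).
Σσᵢ² = 2.76 + 0.77 + 0.50 + 2.62 = 6.65
σ²_total = 6.65 + 2 × 1.47 = 9.59
α (item deleted) = (4/3)·(1 − 6.65/9.59) = 0.409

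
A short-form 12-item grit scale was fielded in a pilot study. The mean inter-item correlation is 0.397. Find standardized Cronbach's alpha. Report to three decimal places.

Standardized α = k·r̄ / (1 + (k−1)·r̄) = 12 × 0.397 / (1 + 11 × 0.397)
  = 4.7640 / 5.3670 = 0.888

α = 0.888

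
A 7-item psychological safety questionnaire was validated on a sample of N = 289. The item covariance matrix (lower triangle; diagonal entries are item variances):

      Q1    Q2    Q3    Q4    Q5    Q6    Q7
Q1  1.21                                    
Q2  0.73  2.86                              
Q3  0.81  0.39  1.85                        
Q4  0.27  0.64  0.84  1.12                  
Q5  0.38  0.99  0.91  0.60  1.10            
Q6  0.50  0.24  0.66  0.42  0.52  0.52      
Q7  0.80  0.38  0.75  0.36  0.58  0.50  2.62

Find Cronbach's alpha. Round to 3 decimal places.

Cronbach's alpha = 0.799

Σσ²ᵢ = 1.21 + 2.86 + 1.85 + 1.12 + 1.10 + 0.52 + 2.62 = 11.28
Sum of off-diagonal covariances = 12.27
total variance = 11.28 + 2 × 12.27 = 35.82
α = (k/(k−1))·(1 − Σσ²ᵢ/total variance) = (7/6)·(1 − 11.28/35.82) = 0.799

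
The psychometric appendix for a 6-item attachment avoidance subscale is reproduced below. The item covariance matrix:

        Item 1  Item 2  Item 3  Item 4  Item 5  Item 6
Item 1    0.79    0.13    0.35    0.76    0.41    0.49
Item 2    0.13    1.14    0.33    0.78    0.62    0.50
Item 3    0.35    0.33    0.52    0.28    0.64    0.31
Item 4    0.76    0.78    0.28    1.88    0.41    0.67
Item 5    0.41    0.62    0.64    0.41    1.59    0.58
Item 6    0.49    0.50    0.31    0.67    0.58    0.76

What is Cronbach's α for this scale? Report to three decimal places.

α = 0.822

ΣVar(i) = 0.79 + 1.14 + 0.52 + 1.88 + 1.59 + 0.76 = 6.68
Sum of the distinct covariances = 7.26
total variance = 6.68 + 2 × 7.26 = 21.20
α = (k/(k−1))·(1 − ΣVar(i)/total variance) = (6/5)·(1 − 6.68/21.20) = 0.822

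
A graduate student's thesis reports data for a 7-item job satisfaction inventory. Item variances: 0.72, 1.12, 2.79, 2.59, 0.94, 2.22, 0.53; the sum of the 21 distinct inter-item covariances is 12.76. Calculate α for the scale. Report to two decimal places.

Σσ²ᵢ = 0.72 + 1.12 + 2.79 + 2.59 + 0.94 + 2.22 + 0.53 = 10.91
Sum of distinct covariances = 12.76
Var(T) = Σσ²ᵢ + 2·Σcov = 10.91 + 2 × 12.76 = 36.43
α = (7/6)·(1 − 10.91/36.43) = 0.82

α = 0.82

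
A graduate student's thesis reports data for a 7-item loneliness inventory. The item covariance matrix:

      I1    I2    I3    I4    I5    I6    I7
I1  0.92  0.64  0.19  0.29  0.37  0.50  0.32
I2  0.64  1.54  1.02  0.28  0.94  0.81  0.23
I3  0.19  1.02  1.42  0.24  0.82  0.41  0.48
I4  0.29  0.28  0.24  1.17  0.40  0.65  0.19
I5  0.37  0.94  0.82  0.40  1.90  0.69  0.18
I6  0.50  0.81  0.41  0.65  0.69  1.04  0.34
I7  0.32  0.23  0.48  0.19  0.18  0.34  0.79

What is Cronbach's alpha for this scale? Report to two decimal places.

Cronbach's alpha = 0.81

sum of item variances = 0.92 + 1.54 + 1.42 + 1.17 + 1.90 + 1.04 + 0.79 = 8.78
Sum of off-diagonal covariances = 9.99
total variance = 8.78 + 2 × 9.99 = 28.76
α = (k/(k−1))·(1 − sum of item variances/total variance) = (7/6)·(1 − 8.78/28.76) = 0.81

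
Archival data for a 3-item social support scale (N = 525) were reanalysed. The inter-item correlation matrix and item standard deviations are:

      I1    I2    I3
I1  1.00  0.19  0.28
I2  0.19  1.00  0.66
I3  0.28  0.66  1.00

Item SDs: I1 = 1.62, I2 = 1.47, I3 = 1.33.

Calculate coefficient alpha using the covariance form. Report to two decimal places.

Σσ²ᵢ = 1.62² + 1.47² + 1.33² = 6.5542
Covariances σ_ij = r_ij · s_i · s_j:
  σ(I1,I2) = 0.19 × 1.62 × 1.47 = 0.4525
  σ(I1,I3) = 0.28 × 1.62 × 1.33 = 0.6033
  σ(I2,I3) = 0.66 × 1.47 × 1.33 = 1.2904
σ²_T = Σσ²ᵢ + 2·Σσ_ij = 6.5542 + 2 × 2.3462 = 11.2466
α = (3/2)·(1 − 6.5542/11.2466) = 0.63

coefficient alpha = 0.63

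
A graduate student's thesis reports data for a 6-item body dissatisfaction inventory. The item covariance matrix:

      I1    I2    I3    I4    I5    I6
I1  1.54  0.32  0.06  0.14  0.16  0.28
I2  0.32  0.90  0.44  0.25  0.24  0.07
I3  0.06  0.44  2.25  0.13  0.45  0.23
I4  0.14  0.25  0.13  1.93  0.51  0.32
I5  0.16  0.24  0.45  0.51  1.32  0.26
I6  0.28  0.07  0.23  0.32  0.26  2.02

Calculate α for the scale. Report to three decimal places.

ΣVar(i) = 1.54 + 0.90 + 2.25 + 1.93 + 1.32 + 2.02 = 9.96
Sum of the distinct covariances = 3.86
σ²_total = 9.96 + 2 × 3.86 = 17.68
α = (k/(k−1))·(1 − ΣVar(i)/σ²_total) = (6/5)·(1 − 9.96/17.68) = 0.524

α = 0.524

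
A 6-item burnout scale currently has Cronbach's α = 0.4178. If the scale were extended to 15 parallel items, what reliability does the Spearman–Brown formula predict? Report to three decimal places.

predicted reliability = 0.642

Length factor m = 15/6 = 2.5000
α' = m·α / (1 + (m−1)·α)
   = 15/6 × 0.4178 / (1 + (15/6 − 1) × 0.4178)
   = 1.0445 / 1.6267 = 0.642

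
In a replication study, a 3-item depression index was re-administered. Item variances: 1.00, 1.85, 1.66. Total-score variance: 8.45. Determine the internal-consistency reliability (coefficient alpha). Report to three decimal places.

ΣVar(i) = 1.00 + 1.85 + 1.66 = 4.51
α = (k/(k−1))·(1 − ΣVar(i)/σ²_total) = (3/2)·(1 − 4.51/8.45) = 0.699

α = 0.699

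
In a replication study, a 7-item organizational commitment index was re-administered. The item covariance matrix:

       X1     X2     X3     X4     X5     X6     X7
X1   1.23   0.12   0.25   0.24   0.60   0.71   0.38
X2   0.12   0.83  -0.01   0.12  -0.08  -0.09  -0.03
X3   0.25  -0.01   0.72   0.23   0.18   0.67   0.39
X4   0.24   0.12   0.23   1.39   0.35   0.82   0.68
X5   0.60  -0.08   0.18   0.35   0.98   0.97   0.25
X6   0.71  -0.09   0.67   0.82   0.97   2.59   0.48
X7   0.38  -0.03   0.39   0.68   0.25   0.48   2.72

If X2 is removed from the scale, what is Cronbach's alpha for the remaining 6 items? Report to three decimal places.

Remaining items: X1, X3, X4, X5, X6, X7 (k = 6).
ΣVar(i) = 1.23 + 0.72 + 1.39 + 0.98 + 2.59 + 2.72 = 9.63
σ²_total = 9.63 + 2 × 7.20 = 24.03
α (item deleted) = (6/5)·(1 − 9.63/24.03) = 0.719

α = 0.719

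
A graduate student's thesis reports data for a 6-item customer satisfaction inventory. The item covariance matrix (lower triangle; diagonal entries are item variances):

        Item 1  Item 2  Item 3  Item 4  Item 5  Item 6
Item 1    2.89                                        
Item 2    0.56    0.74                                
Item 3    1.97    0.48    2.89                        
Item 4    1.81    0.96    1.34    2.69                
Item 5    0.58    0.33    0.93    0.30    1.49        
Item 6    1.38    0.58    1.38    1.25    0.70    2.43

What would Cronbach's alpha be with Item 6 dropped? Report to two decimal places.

Remaining items: Item 1, Item 2, Item 3, Item 4, Item 5 (k = 5).
sum of item variances = 2.89 + 0.74 + 2.89 + 2.69 + 1.49 = 10.70
σ²_T = 10.70 + 2 × 9.26 = 29.22
α (item deleted) = (5/4)·(1 − 10.70/29.22) = 0.79

α = 0.79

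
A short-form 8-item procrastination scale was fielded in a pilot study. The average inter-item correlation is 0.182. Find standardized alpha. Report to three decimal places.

α = 0.640

Standardized α = k·r̄ / (1 + (k−1)·r̄) = 8 × 0.182 / (1 + 7 × 0.182)
  = 1.4560 / 2.2740 = 0.640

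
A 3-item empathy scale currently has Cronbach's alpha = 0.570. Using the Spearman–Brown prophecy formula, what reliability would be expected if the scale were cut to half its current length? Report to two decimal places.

Length factor m = 1/2
α' = m·α / (1 − (1−m)·α)
   = 1/2 × 0.570 / (1 − (1 − 1/2) × 0.570)
   = 0.2850 / 0.7150 = 0.40

predicted reliability = 0.40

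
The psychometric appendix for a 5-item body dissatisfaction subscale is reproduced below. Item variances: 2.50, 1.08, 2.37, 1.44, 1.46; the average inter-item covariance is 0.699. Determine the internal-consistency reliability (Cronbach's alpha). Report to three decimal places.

Σσᵢ² = 2.50 + 1.08 + 2.37 + 1.44 + 1.46 = 8.85
Sum of the 10 distinct covariances = 10 × 0.699 = 6.990
σ²_total = Σσᵢ² + 2·Σcov = 8.85 + 2 × 6.990 = 22.830
α = (5/4)·(1 − 8.85/22.830) = 0.765

α = 0.765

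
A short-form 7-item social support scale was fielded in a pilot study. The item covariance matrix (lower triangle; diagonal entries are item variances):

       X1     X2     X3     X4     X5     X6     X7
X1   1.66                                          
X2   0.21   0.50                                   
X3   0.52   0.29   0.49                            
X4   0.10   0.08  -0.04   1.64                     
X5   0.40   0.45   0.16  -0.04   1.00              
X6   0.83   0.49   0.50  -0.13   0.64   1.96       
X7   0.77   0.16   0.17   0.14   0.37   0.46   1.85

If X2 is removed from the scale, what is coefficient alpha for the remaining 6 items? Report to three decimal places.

coefficient alpha = 0.636

Remaining items: X1, X3, X4, X5, X6, X7 (k = 6).
Σσ²ᵢ = 1.66 + 0.49 + 1.64 + 1.00 + 1.96 + 1.85 = 8.60
total variance = 8.60 + 2 × 4.85 = 18.30
α (item deleted) = (6/5)·(1 − 8.60/18.30) = 0.636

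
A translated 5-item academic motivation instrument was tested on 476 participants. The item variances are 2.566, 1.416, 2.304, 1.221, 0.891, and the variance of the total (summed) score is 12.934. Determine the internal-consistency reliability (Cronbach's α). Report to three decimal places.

ΣVar(i) = 2.566 + 1.416 + 2.304 + 1.221 + 0.891 = 8.398
α = (k/(k−1))·(1 − ΣVar(i)/σ²_total) = (5/4)·(1 − 8.398/12.934) = 0.438

Cronbach's α = 0.438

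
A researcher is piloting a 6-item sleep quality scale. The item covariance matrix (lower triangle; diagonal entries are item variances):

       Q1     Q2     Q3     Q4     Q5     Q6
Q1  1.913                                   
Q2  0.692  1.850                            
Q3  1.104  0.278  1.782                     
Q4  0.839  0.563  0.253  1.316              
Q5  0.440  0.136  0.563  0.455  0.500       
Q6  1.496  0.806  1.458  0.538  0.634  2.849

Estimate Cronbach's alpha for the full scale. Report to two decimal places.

α = 0.80

Σσᵢ² = 1.913 + 1.850 + 1.782 + 1.316 + 0.500 + 2.849 = 10.210
Σ_{i<j} σ_ij = 10.255
σ²_total = 10.210 + 2 × 10.255 = 30.720
α = (k/(k−1))·(1 − Σσᵢ²/σ²_total) = (6/5)·(1 − 10.210/30.720) = 0.80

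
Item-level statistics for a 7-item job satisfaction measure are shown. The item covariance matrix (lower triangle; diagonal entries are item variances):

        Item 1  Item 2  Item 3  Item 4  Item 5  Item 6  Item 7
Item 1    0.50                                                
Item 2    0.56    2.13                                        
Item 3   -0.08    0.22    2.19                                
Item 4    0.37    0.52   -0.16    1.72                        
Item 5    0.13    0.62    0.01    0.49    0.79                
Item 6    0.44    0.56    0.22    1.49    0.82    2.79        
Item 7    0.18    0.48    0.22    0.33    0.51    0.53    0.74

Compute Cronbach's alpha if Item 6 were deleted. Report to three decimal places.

Cronbach's alpha = 0.626

Remaining items: Item 1, Item 2, Item 3, Item 4, Item 5, Item 7 (k = 6).
Σσ²ᵢ = 0.50 + 2.13 + 2.19 + 1.72 + 0.79 + 0.74 = 8.07
σ²_total = 8.07 + 2 × 4.40 = 16.87
α (item deleted) = (6/5)·(1 − 8.07/16.87) = 0.626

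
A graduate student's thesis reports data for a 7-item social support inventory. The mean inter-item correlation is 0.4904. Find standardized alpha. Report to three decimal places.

Standardized α = k·r̄ / (1 + (k−1)·r̄) = 7 × 0.4904 / (1 + 6 × 0.4904)
  = 3.4328 / 3.9424 = 0.871

standardized alpha = 0.871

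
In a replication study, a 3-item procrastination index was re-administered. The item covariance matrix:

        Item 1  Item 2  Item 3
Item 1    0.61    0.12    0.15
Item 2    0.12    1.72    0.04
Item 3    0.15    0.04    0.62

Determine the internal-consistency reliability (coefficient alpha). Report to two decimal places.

Σσ²ᵢ = 0.61 + 1.72 + 0.62 = 2.95
Sum of the distinct covariances = 0.31
total variance = 2.95 + 2 × 0.31 = 3.57
α = (k/(k−1))·(1 − Σσ²ᵢ/total variance) = (3/2)·(1 − 2.95/3.57) = 0.26

coefficient alpha = 0.26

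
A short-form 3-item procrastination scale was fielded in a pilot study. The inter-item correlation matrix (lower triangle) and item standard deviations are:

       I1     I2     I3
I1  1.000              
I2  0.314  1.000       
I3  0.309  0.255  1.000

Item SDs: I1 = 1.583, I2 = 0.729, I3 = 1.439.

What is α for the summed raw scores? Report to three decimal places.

Σσ²ᵢ = 1.583² + 0.729² + 1.439² = 5.1081
Covariances σ_ij = r_ij · s_i · s_j:
  σ(I1,I2) = 0.314 × 1.583 × 0.729 = 0.3624
  σ(I1,I3) = 0.309 × 1.583 × 1.439 = 0.7039
  σ(I2,I3) = 0.255 × 0.729 × 1.439 = 0.2675
σ²_T = Σσ²ᵢ + 2·Σσ_ij = 5.1081 + 2 × 1.3338 = 7.7757
α = (3/2)·(1 − 5.1081/7.7757) = 0.515

α = 0.515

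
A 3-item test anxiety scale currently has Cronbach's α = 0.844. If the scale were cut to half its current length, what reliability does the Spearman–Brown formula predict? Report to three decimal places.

Length factor m = 1/2
α' = m·α / (1 − (1−m)·α)
   = 1/2 × 0.844 / (1 − (1 − 1/2) × 0.844)
   = 0.4220 / 0.5780 = 0.730

predicted reliability = 0.730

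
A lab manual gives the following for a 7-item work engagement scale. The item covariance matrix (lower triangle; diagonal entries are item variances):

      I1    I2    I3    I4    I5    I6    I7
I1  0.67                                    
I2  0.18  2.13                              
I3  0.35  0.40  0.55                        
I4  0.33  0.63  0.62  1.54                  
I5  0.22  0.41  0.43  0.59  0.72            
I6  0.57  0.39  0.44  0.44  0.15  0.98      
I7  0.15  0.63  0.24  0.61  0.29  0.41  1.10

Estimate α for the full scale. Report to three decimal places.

α = 0.803

Σσ²ᵢ = 0.67 + 2.13 + 0.55 + 1.54 + 0.72 + 0.98 + 1.10 = 7.69
Sum of off-diagonal covariances = 8.48
total variance = 7.69 + 2 × 8.48 = 24.65
α = (k/(k−1))·(1 − Σσ²ᵢ/total variance) = (7/6)·(1 − 7.69/24.65) = 0.803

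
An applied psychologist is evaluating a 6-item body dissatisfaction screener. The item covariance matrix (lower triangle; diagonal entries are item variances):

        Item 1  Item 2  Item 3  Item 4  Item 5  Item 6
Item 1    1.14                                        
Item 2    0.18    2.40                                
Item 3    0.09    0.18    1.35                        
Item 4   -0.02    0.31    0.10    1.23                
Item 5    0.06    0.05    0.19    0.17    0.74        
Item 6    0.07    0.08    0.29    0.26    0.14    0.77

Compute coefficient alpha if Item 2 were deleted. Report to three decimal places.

Remaining items: Item 1, Item 3, Item 4, Item 5, Item 6 (k = 5).
Σσᵢ² = 1.14 + 1.35 + 1.23 + 0.74 + 0.77 = 5.23
σ²_T = 5.23 + 2 × 1.35 = 7.93
α (item deleted) = (5/4)·(1 − 5.23/7.93) = 0.426

α = 0.426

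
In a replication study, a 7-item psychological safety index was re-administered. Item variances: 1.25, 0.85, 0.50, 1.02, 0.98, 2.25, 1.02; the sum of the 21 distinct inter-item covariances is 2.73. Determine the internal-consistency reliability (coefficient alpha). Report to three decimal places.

sum of item variances = 1.25 + 0.85 + 0.50 + 1.02 + 0.98 + 2.25 + 1.02 = 7.87
Sum of distinct covariances = 2.73
σ²_total = sum of item variances + 2·Σcov = 7.87 + 2 × 2.73 = 13.33
α = (7/6)·(1 − 7.87/13.33) = 0.478

coefficient alpha = 0.478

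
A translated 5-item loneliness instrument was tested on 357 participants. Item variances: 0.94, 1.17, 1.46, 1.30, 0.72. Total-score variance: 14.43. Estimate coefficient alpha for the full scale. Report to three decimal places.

α = 0.766

Σσ²ᵢ = 0.94 + 1.17 + 1.46 + 1.30 + 0.72 = 5.59
α = (k/(k−1))·(1 − Σσ²ᵢ/σ²_total) = (5/4)·(1 − 5.59/14.43) = 0.766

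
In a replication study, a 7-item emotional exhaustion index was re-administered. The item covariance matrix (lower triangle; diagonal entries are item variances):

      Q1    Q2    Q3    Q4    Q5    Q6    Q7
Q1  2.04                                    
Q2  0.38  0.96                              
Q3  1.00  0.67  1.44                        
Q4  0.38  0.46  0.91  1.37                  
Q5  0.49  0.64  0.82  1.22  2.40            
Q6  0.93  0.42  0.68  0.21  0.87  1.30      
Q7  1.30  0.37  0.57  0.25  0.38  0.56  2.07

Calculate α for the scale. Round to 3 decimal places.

Σσᵢ² = 2.04 + 0.96 + 1.44 + 1.37 + 2.40 + 1.30 + 2.07 = 11.58
Sum of off-diagonal covariances = 13.51
σ²_T = 11.58 + 2 × 13.51 = 38.60
α = (k/(k−1))·(1 − Σσᵢ²/σ²_T) = (7/6)·(1 − 11.58/38.60) = 0.817

α = 0.817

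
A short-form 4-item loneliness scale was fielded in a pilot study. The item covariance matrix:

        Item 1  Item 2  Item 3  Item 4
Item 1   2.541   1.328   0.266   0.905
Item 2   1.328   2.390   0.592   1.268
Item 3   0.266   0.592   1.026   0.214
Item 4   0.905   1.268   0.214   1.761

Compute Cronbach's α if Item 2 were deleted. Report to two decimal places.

Remaining items: Item 1, Item 3, Item 4 (k = 3).
sum of item variances = 2.541 + 1.026 + 1.761 = 5.328
Var(T) = 5.328 + 2 × 1.385 = 8.098
α (item deleted) = (3/2)·(1 − 5.328/8.098) = 0.51

Cronbach's α = 0.51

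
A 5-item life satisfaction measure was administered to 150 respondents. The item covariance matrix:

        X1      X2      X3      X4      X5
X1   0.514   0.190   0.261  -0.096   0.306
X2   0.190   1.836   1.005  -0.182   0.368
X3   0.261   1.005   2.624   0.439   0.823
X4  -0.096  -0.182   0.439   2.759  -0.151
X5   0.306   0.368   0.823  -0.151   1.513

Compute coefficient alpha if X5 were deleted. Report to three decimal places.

coefficient alpha = 0.393

Remaining items: X1, X2, X3, X4 (k = 4).
Σσ²ᵢ = 0.514 + 1.836 + 2.624 + 2.759 = 7.733
σ²_T = 7.733 + 2 × 1.617 = 10.967
α (item deleted) = (4/3)·(1 − 7.733/10.967) = 0.393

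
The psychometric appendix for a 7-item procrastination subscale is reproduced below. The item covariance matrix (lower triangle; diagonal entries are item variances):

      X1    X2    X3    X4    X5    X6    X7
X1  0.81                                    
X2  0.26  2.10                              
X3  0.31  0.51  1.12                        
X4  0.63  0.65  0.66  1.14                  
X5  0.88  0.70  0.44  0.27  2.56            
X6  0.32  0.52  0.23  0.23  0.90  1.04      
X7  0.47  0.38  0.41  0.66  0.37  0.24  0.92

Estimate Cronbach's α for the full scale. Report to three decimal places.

sum of item variances = 0.81 + 2.10 + 1.12 + 1.14 + 2.56 + 1.04 + 0.92 = 9.69
Sum of off-diagonal covariances = 10.04
total variance = 9.69 + 2 × 10.04 = 29.77
α = (k/(k−1))·(1 − sum of item variances/total variance) = (7/6)·(1 − 9.69/29.77) = 0.787

Cronbach's α = 0.787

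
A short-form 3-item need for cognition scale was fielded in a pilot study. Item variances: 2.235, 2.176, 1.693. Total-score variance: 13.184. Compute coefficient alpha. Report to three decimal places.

coefficient alpha = 0.806

Σσ²ᵢ = 2.235 + 2.176 + 1.693 = 6.104
α = (k/(k−1))·(1 − Σσ²ᵢ/Var(T)) = (3/2)·(1 − 6.104/13.184) = 0.806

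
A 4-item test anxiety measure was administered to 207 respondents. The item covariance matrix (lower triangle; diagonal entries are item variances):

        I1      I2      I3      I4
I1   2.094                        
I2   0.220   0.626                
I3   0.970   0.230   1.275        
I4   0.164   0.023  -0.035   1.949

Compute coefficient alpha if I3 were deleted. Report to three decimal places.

Remaining items: I1, I2, I4 (k = 3).
Σσ²ᵢ = 2.094 + 0.626 + 1.949 = 4.669
total variance = 4.669 + 2 × 0.407 = 5.483
α (item deleted) = (3/2)·(1 − 4.669/5.483) = 0.223

coefficient alpha = 0.223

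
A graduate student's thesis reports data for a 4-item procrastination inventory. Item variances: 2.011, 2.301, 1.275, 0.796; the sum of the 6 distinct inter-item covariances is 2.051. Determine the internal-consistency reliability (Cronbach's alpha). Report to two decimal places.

Σσᵢ² = 2.011 + 2.301 + 1.275 + 0.796 = 6.383
Sum of distinct covariances = 2.051
σ²_T = Σσᵢ² + 2·Σcov = 6.383 + 2 × 2.051 = 10.485
α = (4/3)·(1 − 6.383/10.485) = 0.52

α = 0.52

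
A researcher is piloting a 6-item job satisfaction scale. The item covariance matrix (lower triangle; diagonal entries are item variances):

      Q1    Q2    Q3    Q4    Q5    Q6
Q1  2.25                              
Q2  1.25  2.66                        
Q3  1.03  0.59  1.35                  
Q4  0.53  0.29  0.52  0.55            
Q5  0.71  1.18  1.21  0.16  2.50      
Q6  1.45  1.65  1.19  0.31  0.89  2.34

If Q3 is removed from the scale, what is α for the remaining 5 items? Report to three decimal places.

α = 0.776

Remaining items: Q1, Q2, Q4, Q5, Q6 (k = 5).
Σσ²ᵢ = 2.25 + 2.66 + 0.55 + 2.50 + 2.34 = 10.30
σ²_total = 10.30 + 2 × 8.42 = 27.14
α (item deleted) = (5/4)·(1 − 10.30/27.14) = 0.776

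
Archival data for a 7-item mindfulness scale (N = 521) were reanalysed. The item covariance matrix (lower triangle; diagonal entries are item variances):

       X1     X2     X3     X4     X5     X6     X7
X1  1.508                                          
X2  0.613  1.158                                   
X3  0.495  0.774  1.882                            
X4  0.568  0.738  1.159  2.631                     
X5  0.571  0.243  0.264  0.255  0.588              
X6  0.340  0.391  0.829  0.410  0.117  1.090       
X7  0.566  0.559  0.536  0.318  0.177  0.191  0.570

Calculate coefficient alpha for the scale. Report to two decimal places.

Σσ²ᵢ = 1.508 + 1.158 + 1.882 + 2.631 + 0.588 + 1.090 + 0.570 = 9.427
Sum of off-diagonal covariances = 10.114
σ²_T = 9.427 + 2 × 10.114 = 29.655
α = (k/(k−1))·(1 − Σσ²ᵢ/σ²_T) = (7/6)·(1 − 9.427/29.655) = 0.80

α = 0.80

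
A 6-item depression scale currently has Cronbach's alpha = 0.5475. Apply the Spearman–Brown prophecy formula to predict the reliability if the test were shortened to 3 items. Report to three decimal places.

Length factor m = 3/6 = 0.5000
α' = m·α / (1 − (1−m)·α)
   = 3/6 × 0.5475 / (1 − (1 − 3/6) × 0.5475)
   = 0.2737 / 0.7263 = 0.377

predicted reliability = 0.377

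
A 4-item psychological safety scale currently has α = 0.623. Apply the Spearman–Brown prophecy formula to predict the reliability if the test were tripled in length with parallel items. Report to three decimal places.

Length factor m = 3
α' = m·α / (1 + (m−1)·α)
   = 3 × 0.623 / (1 + (3 − 1) × 0.623)
   = 1.8690 / 2.2460 = 0.832

predicted reliability = 0.832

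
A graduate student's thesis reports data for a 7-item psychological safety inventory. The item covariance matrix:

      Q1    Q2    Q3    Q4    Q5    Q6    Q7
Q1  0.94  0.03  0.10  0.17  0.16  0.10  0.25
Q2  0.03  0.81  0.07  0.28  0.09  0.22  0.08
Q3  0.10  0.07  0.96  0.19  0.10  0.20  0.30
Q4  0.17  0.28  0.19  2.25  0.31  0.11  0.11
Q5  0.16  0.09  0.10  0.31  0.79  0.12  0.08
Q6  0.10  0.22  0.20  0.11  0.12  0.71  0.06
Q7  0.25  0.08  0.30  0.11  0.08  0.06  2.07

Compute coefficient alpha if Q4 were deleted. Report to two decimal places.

Remaining items: Q1, Q2, Q3, Q5, Q6, Q7 (k = 6).
sum of item variances = 0.94 + 0.81 + 0.96 + 0.79 + 0.71 + 2.07 = 6.28
σ²_T = 6.28 + 2 × 1.96 = 10.20
α (item deleted) = (6/5)·(1 − 6.28/10.20) = 0.46

coefficient alpha = 0.46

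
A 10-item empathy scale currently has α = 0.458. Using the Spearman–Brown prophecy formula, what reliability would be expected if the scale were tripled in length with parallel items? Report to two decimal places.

Length factor m = 3
α' = m·α / (1 + (m−1)·α)
   = 3 × 0.458 / (1 + (3 − 1) × 0.458)
   = 1.3740 / 1.9160 = 0.72

predicted reliability = 0.72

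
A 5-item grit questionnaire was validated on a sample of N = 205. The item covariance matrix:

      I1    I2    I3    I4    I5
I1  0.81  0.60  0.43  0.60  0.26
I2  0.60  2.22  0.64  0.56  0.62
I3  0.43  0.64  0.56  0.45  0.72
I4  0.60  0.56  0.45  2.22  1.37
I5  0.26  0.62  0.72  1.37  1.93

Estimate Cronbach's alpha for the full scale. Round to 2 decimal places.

Cronbach's alpha = 0.77

ΣVar(i) = 0.81 + 2.22 + 0.56 + 2.22 + 1.93 = 7.74
Sum of the distinct covariances = 6.25
Var(T) = 7.74 + 2 × 6.25 = 20.24
α = (k/(k−1))·(1 − ΣVar(i)/Var(T)) = (5/4)·(1 − 7.74/20.24) = 0.77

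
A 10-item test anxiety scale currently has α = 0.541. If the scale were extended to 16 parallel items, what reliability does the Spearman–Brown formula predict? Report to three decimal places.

predicted reliability = 0.653

Length factor m = 16/10 = 1.6000
α' = m·α / (1 + (m−1)·α)
   = 16/10 × 0.541 / (1 + (16/10 − 1) × 0.541)
   = 0.8656 / 1.3246 = 0.653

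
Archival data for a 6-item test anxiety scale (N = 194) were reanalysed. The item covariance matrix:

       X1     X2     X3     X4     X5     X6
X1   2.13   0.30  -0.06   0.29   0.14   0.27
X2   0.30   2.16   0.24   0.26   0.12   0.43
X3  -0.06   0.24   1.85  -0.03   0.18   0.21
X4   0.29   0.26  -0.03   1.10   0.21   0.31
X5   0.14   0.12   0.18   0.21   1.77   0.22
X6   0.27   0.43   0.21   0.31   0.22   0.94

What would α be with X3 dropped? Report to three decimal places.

Remaining items: X1, X2, X4, X5, X6 (k = 5).
sum of item variances = 2.13 + 2.16 + 1.10 + 1.77 + 0.94 = 8.10
σ²_T = 8.10 + 2 × 2.55 = 13.20
α (item deleted) = (5/4)·(1 − 8.10/13.20) = 0.483

α = 0.483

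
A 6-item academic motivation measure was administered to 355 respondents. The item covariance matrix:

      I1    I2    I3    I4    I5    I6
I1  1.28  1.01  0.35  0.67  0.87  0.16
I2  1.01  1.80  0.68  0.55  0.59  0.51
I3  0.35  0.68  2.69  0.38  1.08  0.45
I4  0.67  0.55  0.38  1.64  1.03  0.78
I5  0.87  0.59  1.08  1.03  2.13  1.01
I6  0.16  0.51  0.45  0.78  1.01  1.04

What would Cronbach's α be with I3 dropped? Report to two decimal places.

α = 0.81

Remaining items: I1, I2, I4, I5, I6 (k = 5).
sum of item variances = 1.28 + 1.80 + 1.64 + 2.13 + 1.04 = 7.89
total variance = 7.89 + 2 × 7.18 = 22.25
α (item deleted) = (5/4)·(1 − 7.89/22.25) = 0.81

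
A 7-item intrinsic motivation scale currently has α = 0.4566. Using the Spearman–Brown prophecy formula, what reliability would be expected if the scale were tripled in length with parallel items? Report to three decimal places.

predicted reliability = 0.716

Length factor m = 3
α' = m·α / (1 + (m−1)·α)
   = 3 × 0.4566 / (1 + (3 − 1) × 0.4566)
   = 1.3698 / 1.9132 = 0.716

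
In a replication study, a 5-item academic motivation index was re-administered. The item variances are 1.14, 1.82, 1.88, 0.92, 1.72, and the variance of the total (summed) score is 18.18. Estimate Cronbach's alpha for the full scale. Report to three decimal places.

Cronbach's alpha = 0.736

ΣVar(i) = 1.14 + 1.82 + 1.88 + 0.92 + 1.72 = 7.48
α = (k/(k−1))·(1 − ΣVar(i)/σ²_total) = (5/4)·(1 − 7.48/18.18) = 0.736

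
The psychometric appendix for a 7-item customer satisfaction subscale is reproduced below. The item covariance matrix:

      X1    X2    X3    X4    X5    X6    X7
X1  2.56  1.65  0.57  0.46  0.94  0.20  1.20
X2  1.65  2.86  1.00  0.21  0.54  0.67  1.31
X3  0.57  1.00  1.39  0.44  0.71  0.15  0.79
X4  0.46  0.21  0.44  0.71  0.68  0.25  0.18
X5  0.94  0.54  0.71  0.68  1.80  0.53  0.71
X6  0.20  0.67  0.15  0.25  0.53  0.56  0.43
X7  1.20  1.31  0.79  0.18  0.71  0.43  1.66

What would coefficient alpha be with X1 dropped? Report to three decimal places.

coefficient alpha = 0.788

Remaining items: X2, X3, X4, X5, X6, X7 (k = 6).
ΣVar(i) = 2.86 + 1.39 + 0.71 + 1.80 + 0.56 + 1.66 = 8.98
total variance = 8.98 + 2 × 8.60 = 26.18
α (item deleted) = (6/5)·(1 − 8.98/26.18) = 0.788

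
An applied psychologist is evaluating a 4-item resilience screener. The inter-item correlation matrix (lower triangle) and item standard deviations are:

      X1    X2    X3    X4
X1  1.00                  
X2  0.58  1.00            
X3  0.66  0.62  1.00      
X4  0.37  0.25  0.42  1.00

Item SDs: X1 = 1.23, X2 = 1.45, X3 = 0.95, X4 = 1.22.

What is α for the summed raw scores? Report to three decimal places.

α = 0.773

Σσ²ᵢ = 1.23² + 1.45² + 0.95² + 1.22² = 6.0063
Covariances σ_ij = r_ij · s_i · s_j:
  σ(X1,X2) = 0.58 × 1.23 × 1.45 = 1.0344
  σ(X1,X3) = 0.66 × 1.23 × 0.95 = 0.7712
  σ(X1,X4) = 0.37 × 1.23 × 1.22 = 0.5552
  σ(X2,X3) = 0.62 × 1.45 × 0.95 = 0.8540
  σ(X2,X4) = 0.25 × 1.45 × 1.22 = 0.4422
  σ(X3,X4) = 0.42 × 0.95 × 1.22 = 0.4868
σ²_T = Σσ²ᵢ + 2·Σσ_ij = 6.0063 + 2 × 4.1438 = 14.2939
α = (4/3)·(1 − 6.0063/14.2939) = 0.773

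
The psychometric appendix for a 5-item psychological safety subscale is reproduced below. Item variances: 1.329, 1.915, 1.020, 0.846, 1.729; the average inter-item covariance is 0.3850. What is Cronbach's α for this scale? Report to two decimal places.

Cronbach's α = 0.66

sum of item variances = 1.329 + 1.915 + 1.020 + 0.846 + 1.729 = 6.839
Sum of the 10 distinct covariances = 10 × 0.3850 = 3.8500
σ²_T = sum of item variances + 2·Σcov = 6.839 + 2 × 3.8500 = 14.5390
α = (5/4)·(1 − 6.839/14.5390) = 0.66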